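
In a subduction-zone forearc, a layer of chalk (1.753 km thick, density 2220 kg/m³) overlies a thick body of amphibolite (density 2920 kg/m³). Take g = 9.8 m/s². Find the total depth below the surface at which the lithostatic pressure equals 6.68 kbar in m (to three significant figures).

Pressure at base of upper layers: 2220×9.8×1753 = 3.814×10^7 Pa = 0.3814 kbar
Remaining pressure to be supplied by amphibolite: 6.680×10^8 − 3.814×10^7 = 6.299×10^8 Pa
Additional depth in amphibolite = 6.299×10^8 Pa / (2920 kg/m³ × 9.8 m/s²) = 22011 m
Total depth = 1753 m + 22011 m = 23764 m

23800 m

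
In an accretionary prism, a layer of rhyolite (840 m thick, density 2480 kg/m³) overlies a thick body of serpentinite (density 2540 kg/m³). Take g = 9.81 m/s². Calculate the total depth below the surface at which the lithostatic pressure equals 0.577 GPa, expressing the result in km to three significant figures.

23.2 km

Pressure at base of upper layers: 2480×9.81×840 = 2.044×10^7 Pa = 0.02044 GPa
Remaining pressure to be supplied by serpentinite: 5.770×10^8 − 2.044×10^7 = 5.566×10^8 Pa
Additional depth in serpentinite = 5.566×10^8 Pa / (2540 kg/m³ × 9.81 m/s²) = 22336 m
Total depth = 840 m + 22336 m = 23176 m
= 23.176 km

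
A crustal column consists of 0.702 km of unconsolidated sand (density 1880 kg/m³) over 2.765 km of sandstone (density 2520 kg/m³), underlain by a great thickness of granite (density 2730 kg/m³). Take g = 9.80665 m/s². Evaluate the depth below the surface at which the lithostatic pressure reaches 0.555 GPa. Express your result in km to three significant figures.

21.2 km

Pressure at base of upper layers: 1880×9.80665×702 + 2520×9.80665×2765 = 8.127×10^7 Pa = 0.08127 GPa
Remaining pressure to be supplied by granite: 5.550×10^8 − 8.127×10^7 = 4.737×10^8 Pa
Additional depth in granite = 4.737×10^8 Pa / (2730 kg/m³ × 9.80665 m/s²) = 17695 m
Total depth = 3467 m + 17695 m = 21162 m
= 21.162 km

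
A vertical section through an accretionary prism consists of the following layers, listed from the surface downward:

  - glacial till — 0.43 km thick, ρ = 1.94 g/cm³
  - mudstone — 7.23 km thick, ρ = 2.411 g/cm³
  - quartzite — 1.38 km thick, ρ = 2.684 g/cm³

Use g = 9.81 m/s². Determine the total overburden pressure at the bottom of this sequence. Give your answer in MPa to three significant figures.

216 MPa

glacial till: 1940 kg/m³ × 9.81 m/s² × 430 m = 8.184×10^6 Pa = 8.184 MPa
mudstone: 2411 kg/m³ × 9.81 m/s² × 7230 m = 1.710×10^8 Pa = 171.0 MPa
quartzite: 2684 kg/m³ × 9.81 m/s² × 1380 m = 3.634×10^7 Pa = 36.34 MPa
Total = 8.184 + 171.0 + 36.34 = 215.52 MPa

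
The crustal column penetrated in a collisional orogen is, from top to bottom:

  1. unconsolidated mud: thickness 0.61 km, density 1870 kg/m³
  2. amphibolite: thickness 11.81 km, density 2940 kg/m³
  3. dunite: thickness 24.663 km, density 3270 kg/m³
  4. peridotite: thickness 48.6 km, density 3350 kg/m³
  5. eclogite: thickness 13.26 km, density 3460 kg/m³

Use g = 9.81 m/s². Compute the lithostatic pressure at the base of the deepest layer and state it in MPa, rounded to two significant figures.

3200 MPa

unconsolidated mud: 1870 kg/m³ × 9.81 m/s² × 610 m = 1.119×10^7 Pa = 11.19 MPa
amphibolite: 2940 kg/m³ × 9.81 m/s² × 11810 m = 3.406×10^8 Pa = 340.6 MPa
dunite: 3270 kg/m³ × 9.81 m/s² × 24663 m = 7.912×10^8 Pa = 791.2 MPa
peridotite: 3350 kg/m³ × 9.81 m/s² × 48600 m = 1.597×10^9 Pa = 1597 MPa
eclogite: 3460 kg/m³ × 9.81 m/s² × 13260 m = 4.501×10^8 Pa = 450.1 MPa
Total = 11.19 + 340.6 + 791.2 + 1597 + 450.1 = 3190.2 MPa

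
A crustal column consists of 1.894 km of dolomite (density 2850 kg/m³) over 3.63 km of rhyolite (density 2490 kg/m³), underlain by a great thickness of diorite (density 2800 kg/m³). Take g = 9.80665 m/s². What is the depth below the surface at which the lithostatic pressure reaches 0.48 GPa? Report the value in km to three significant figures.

17.8 km

Pressure at base of upper layers: 2850×9.80665×1894 + 2490×9.80665×3630 = 1.416×10^8 Pa = 0.1416 GPa
Remaining pressure to be supplied by diorite: 4.800×10^8 − 1.416×10^8 = 3.384×10^8 Pa
Additional depth in diorite = 3.384×10^8 Pa / (2800 kg/m³ × 9.80665 m/s²) = 12325 m
Total depth = 5524 m + 12325 m = 17849 m
= 17.849 km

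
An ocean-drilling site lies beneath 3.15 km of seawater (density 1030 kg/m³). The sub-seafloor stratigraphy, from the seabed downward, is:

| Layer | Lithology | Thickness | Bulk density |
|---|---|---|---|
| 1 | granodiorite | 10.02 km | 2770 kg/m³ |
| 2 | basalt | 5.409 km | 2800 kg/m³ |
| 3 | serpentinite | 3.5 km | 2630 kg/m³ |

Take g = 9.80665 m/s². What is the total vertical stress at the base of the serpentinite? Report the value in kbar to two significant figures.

seawater: 1030 kg/m³ × 9.80665 m/s² × 3150 m = 3.182×10^7 Pa = 0.3182 kbar
granodiorite: 2770 kg/m³ × 9.80665 m/s² × 10020 m = 2.722×10^8 Pa = 2.722 kbar
basalt: 2800 kg/m³ × 9.80665 m/s² × 5409 m = 1.485×10^8 Pa = 1.485 kbar
serpentinite: 2630 kg/m³ × 9.80665 m/s² × 3500 m = 9.027×10^7 Pa = 0.9027 kbar
Total = 0.3182 + 2.722 + 1.485 + 0.9027 = 5.4280 kbar

5.4 kbar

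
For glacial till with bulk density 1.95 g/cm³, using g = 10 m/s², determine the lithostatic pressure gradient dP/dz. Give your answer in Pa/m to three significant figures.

dP/dz = ρg = 1950 kg/m³ × 10 m/s² = 19500 Pa/m

19500 Pa/m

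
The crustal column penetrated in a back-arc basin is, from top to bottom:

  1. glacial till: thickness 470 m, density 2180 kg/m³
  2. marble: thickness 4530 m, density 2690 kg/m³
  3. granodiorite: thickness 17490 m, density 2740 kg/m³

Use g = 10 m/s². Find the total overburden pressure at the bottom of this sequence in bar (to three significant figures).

glacial till: 2180 kg/m³ × 10 m/s² × 470 m = 1.025×10^7 Pa = 102.5 bar
marble: 2690 kg/m³ × 10 m/s² × 4530 m = 1.219×10^8 Pa = 1219 bar
granodiorite: 2740 kg/m³ × 10 m/s² × 17490 m = 4.792×10^8 Pa = 4792 bar
Total = 102.5 + 1219 + 4792 = 6113.3 bar

6110 bar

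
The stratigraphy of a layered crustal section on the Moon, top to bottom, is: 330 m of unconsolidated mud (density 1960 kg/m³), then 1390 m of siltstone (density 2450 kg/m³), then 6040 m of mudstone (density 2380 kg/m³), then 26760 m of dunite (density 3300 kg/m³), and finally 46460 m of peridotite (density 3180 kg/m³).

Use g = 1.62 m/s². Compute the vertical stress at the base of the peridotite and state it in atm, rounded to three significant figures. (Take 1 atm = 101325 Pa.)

4070 atm

unconsolidated mud: 1960 kg/m³ × 1.62 m/s² × 330 m = 1.048×10^6 Pa = 10.34 atm
siltstone: 2450 kg/m³ × 1.62 m/s² × 1390 m = 5.517×10^6 Pa = 54.45 atm
mudstone: 2380 kg/m³ × 1.62 m/s² × 6040 m = 2.329×10^7 Pa = 229.8 atm
dunite: 3300 kg/m³ × 1.62 m/s² × 26760 m = 1.431×10^8 Pa = 1412 atm
peridotite: 3180 kg/m³ × 1.62 m/s² × 46460 m = 2.393×10^8 Pa = 2362 atm
Total = 10.34 + 54.45 + 229.8 + 1412 + 2362 = 4068.6 atm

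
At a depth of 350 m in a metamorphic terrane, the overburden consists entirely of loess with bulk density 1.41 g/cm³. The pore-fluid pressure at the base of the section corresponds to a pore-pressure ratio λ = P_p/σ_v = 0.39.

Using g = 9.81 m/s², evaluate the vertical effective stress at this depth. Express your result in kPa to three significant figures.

Overburden (lithostatic) stress σ_v:
loess: 1410 kg/m³ × 9.81 m/s² × 350 m = 4.841×10^6 Pa = 4.841 MPa
Pore pressure P_p = λ·σ_v = 0.39 × 4.841 MPa = 1.888 MPa
Effective stress σ' = σ_v − P_p = 4.841 − 1.888 = 2.9532 MPa = 2953.2 kPa

2950 kPa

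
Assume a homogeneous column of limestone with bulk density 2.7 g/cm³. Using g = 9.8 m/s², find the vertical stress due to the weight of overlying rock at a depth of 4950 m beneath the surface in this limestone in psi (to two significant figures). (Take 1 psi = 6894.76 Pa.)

19000 psi

limestone: 2700 kg/m³ × 9.8 m/s² × 4950 m = 1.310×10^8 Pa = 18997 psi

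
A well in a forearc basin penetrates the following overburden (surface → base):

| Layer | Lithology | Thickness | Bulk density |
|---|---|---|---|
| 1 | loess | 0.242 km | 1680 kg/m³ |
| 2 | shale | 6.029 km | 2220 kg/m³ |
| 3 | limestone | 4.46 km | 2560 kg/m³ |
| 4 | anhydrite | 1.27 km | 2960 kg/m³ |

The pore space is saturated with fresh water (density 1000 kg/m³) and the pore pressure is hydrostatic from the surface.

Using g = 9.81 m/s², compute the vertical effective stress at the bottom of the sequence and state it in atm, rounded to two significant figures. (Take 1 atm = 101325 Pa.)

1600 atm

Overburden (lithostatic) stress σ_v:
loess: 1680 kg/m³ × 9.81 m/s² × 242 m = 3.988×10^6 Pa = 3.988 MPa
shale: 2220 kg/m³ × 9.81 m/s² × 6029 m = 1.313×10^8 Pa = 131.3 MPa
limestone: 2560 kg/m³ × 9.81 m/s² × 4460 m = 1.120×10^8 Pa = 112.0 MPa
anhydrite: 2960 kg/m³ × 9.81 m/s² × 1270 m = 3.688×10^7 Pa = 36.88 MPa
Total = 3.988 + 131.3 + 112.0 + 36.88 = 284.17 MPa
Pore pressure P_p = 1000 kg/m³ × 9.81 m/s² × 12001 m = 1.177×10^8 Pa = 117.7 MPa
Effective stress σ' = σ_v − P_p = 284.2 − 117.7 = 166.44 MPa = 1642.7 atm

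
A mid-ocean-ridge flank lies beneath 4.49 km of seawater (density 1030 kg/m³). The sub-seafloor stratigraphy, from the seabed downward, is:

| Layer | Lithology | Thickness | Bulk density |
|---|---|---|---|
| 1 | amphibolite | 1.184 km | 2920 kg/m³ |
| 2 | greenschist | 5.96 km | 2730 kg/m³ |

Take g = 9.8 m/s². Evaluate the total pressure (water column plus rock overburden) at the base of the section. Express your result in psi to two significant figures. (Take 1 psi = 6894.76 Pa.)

35000 psi

seawater: 1030 kg/m³ × 9.8 m/s² × 4490 m = 4.532×10^7 Pa = 6573 psi
amphibolite: 2920 kg/m³ × 9.8 m/s² × 1184 m = 3.388×10^7 Pa = 4914 psi
greenschist: 2730 kg/m³ × 9.8 m/s² × 5960 m = 1.595×10^8 Pa = 23127 psi
Total = 6573 + 4914 + 23127 = 34614 psi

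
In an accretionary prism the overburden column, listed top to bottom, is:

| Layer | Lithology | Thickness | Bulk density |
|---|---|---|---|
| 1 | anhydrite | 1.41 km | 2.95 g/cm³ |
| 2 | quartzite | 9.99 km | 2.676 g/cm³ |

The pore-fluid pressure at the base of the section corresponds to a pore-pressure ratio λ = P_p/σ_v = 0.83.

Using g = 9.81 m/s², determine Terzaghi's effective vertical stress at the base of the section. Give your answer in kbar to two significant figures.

Overburden (lithostatic) stress σ_v:
anhydrite: 2950 kg/m³ × 9.81 m/s² × 1410 m = 4.080×10^7 Pa = 40.80 MPa
quartzite: 2676 kg/m³ × 9.81 m/s² × 9990 m = 2.623×10^8 Pa = 262.3 MPa
Total = 40.80 + 262.3 = 303.06 MPa
Pore pressure P_p = λ·σ_v = 0.83 × 303.1 MPa = 251.5 MPa
Effective stress σ' = σ_v − P_p = 303.1 − 251.5 = 51.520 MPa = 0.51520 kbar

0.52 kbar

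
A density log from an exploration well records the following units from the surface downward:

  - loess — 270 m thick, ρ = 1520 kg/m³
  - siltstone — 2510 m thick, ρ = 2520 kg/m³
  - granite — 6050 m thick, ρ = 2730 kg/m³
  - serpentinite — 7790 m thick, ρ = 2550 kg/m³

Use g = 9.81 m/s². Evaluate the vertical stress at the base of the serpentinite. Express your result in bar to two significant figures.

4200 bar

loess: 1520 kg/m³ × 9.81 m/s² × 270 m = 4.026×10^6 Pa = 40.26 bar
siltstone: 2520 kg/m³ × 9.81 m/s² × 2510 m = 6.205×10^7 Pa = 620.5 bar
granite: 2730 kg/m³ × 9.81 m/s² × 6050 m = 1.620×10^8 Pa = 1620 bar
serpentinite: 2550 kg/m³ × 9.81 m/s² × 7790 m = 1.949×10^8 Pa = 1949 bar
Total = 40.26 + 620.5 + 1620 + 1949 = 4229.7 bar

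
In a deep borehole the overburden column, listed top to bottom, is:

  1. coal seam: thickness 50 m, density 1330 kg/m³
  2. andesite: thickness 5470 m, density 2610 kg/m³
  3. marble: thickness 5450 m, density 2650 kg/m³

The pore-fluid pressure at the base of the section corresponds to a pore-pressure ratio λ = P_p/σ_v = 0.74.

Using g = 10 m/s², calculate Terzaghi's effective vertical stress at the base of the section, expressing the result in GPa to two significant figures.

Overburden (lithostatic) stress σ_v:
coal seam: 1330 kg/m³ × 10 m/s² × 50 m = 6.650×10^5 Pa = 0.6650 MPa
andesite: 2610 kg/m³ × 10 m/s² × 5470 m = 1.428×10^8 Pa = 142.8 MPa
marble: 2650 kg/m³ × 10 m/s² × 5450 m = 1.444×10^8 Pa = 144.4 MPa
Total = 0.6650 + 142.8 + 144.4 = 287.86 MPa
Pore pressure P_p = λ·σ_v = 0.74 × 287.9 MPa = 213.0 MPa
Effective stress σ' = σ_v − P_p = 287.9 − 213.0 = 74.843 MPa = 0.074843 GPa

0.075 GPa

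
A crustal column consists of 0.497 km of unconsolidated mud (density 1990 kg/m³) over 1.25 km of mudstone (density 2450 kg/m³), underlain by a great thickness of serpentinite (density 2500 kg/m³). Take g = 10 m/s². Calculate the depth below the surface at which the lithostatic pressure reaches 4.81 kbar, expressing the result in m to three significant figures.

19400 m

Pressure at base of upper layers: 1990×10×497 + 2450×10×1250 = 4.052×10^7 Pa = 0.4052 kbar
Remaining pressure to be supplied by serpentinite: 4.810×10^8 − 4.052×10^7 = 4.405×10^8 Pa
Additional depth in serpentinite = 4.405×10^8 Pa / (2500 kg/m³ × 10 m/s²) = 17619 m
Total depth = 1747 m + 17619 m = 19366 m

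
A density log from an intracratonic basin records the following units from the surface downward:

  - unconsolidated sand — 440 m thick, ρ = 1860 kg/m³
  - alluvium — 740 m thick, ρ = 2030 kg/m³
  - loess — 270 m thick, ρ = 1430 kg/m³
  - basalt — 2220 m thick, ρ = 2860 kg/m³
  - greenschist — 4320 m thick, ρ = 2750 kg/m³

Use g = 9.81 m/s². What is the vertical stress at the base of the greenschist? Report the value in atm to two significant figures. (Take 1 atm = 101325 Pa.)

unconsolidated sand: 1860 kg/m³ × 9.81 m/s² × 440 m = 8.029×10^6 Pa = 79.24 atm
alluvium: 2030 kg/m³ × 9.81 m/s² × 740 m = 1.474×10^7 Pa = 145.4 atm
loess: 1430 kg/m³ × 9.81 m/s² × 270 m = 3.788×10^6 Pa = 37.38 atm
basalt: 2860 kg/m³ × 9.81 m/s² × 2220 m = 6.229×10^7 Pa = 614.7 atm
greenschist: 2750 kg/m³ × 9.81 m/s² × 4320 m = 1.165×10^8 Pa = 1150 atm
Total = 79.24 + 145.4 + 37.38 + 614.7 + 1150 = 2027.0 atm

2000 atm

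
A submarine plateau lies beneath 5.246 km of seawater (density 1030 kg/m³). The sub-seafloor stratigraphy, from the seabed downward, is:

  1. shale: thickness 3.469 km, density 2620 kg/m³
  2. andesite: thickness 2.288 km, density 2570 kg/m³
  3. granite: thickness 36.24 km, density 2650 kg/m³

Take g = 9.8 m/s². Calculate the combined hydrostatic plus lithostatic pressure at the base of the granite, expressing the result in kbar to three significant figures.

seawater: 1030 kg/m³ × 9.8 m/s² × 5246 m = 5.295×10^7 Pa = 0.5295 kbar
shale: 2620 kg/m³ × 9.8 m/s² × 3469 m = 8.907×10^7 Pa = 0.8907 kbar
andesite: 2570 kg/m³ × 9.8 m/s² × 2288 m = 5.763×10^7 Pa = 0.5763 kbar
granite: 2650 kg/m³ × 9.8 m/s² × 36240 m = 9.412×10^8 Pa = 9.412 kbar
Total = 0.5295 + 0.8907 + 0.5763 + 9.412 = 11.408 kbar

11.4 kbar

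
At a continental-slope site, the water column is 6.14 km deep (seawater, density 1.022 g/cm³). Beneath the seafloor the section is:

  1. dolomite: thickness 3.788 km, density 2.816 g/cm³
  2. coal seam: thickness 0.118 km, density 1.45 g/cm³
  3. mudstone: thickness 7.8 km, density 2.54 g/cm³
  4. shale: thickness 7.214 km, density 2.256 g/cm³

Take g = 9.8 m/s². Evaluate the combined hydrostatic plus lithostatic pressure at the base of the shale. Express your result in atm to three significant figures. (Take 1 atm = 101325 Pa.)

5150 atm

seawater: 1022 kg/m³ × 9.8 m/s² × 6140 m = 6.150×10^7 Pa = 606.9 atm
dolomite: 2816 kg/m³ × 9.8 m/s² × 3788 m = 1.045×10^8 Pa = 1032 atm
coal seam: 1450 kg/m³ × 9.8 m/s² × 118 m = 1.677×10^6 Pa = 16.55 atm
mudstone: 2540 kg/m³ × 9.8 m/s² × 7800 m = 1.942×10^8 Pa = 1916 atm
shale: 2256 kg/m³ × 9.8 m/s² × 7214 m = 1.595×10^8 Pa = 1574 atm
Total = 606.9 + 1032 + 16.55 + 1916 + 1574 = 5145.4 atm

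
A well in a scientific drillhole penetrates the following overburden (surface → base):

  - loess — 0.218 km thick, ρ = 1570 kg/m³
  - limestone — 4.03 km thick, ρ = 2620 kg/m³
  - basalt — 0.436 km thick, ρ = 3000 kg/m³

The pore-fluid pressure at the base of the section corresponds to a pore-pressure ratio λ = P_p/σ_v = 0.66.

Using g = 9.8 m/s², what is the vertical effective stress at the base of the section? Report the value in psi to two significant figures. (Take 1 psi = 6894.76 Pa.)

Overburden (lithostatic) stress σ_v:
loess: 1570 kg/m³ × 9.8 m/s² × 218 m = 3.354×10^6 Pa = 3.354 MPa
limestone: 2620 kg/m³ × 9.8 m/s² × 4030 m = 1.035×10^8 Pa = 103.5 MPa
basalt: 3000 kg/m³ × 9.8 m/s² × 436 m = 1.282×10^7 Pa = 12.82 MPa
Total = 3.354 + 103.5 + 12.82 = 119.65 MPa
Pore pressure P_p = λ·σ_v = 0.66 × 119.6 MPa = 78.97 MPa
Effective stress σ' = σ_v − P_p = 119.6 − 78.97 = 40.680 MPa = 5900.1 psi

5900 psi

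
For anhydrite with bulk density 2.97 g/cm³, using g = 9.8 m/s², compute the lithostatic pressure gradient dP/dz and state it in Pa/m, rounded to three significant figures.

dP/dz = ρg = 2970 kg/m³ × 9.8 m/s² = 29106 Pa/m

29100 Pa/m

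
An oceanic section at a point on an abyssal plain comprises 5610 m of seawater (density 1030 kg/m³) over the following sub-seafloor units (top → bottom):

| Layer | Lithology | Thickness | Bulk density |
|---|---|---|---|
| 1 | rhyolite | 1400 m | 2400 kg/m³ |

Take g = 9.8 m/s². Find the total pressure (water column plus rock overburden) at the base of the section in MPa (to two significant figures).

seawater: 1030 kg/m³ × 9.8 m/s² × 5610 m = 5.663×10^7 Pa = 56.63 MPa
rhyolite: 2400 kg/m³ × 9.8 m/s² × 1400 m = 3.293×10^7 Pa = 32.93 MPa
Total = 56.63 + 32.93 = 89.555 MPa

90 MPa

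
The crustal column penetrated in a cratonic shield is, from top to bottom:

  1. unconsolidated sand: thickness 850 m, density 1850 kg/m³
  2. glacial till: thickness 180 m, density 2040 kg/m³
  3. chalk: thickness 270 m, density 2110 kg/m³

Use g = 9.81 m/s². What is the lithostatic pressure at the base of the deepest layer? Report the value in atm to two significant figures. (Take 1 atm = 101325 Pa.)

unconsolidated sand: 1850 kg/m³ × 9.81 m/s² × 850 m = 1.543×10^7 Pa = 152.2 atm
glacial till: 2040 kg/m³ × 9.81 m/s² × 180 m = 3.602×10^6 Pa = 35.55 atm
chalk: 2110 kg/m³ × 9.81 m/s² × 270 m = 5.589×10^6 Pa = 55.16 atm
Total = 152.2 + 35.55 + 55.16 = 242.95 atm

240 atm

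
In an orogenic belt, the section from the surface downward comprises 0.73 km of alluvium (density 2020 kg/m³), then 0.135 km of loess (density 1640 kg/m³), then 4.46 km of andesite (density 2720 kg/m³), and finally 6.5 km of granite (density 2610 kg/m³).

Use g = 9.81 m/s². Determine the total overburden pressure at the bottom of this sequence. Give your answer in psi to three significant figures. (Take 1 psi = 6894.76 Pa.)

43800 psi

alluvium: 2020 kg/m³ × 9.81 m/s² × 730 m = 1.447×10^7 Pa = 2098 psi
loess: 1640 kg/m³ × 9.81 m/s² × 135 m = 2.172×10^6 Pa = 315.0 psi
andesite: 2720 kg/m³ × 9.81 m/s² × 4460 m = 1.190×10^8 Pa = 17261 psi
granite: 2610 kg/m³ × 9.81 m/s² × 6500 m = 1.664×10^8 Pa = 24138 psi
Total = 2098 + 315.0 + 17261 + 24138 = 43812 psi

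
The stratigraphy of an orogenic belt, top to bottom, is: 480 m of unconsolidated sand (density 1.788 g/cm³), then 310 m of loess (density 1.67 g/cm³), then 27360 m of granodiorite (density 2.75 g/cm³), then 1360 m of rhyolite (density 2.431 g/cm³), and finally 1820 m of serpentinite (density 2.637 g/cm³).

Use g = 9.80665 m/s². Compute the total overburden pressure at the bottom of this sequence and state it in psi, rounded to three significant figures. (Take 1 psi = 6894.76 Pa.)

unconsolidated sand: 1788 kg/m³ × 9.80665 m/s² × 480 m = 8.416×10^6 Pa = 1221 psi
loess: 1670 kg/m³ × 9.80665 m/s² × 310 m = 5.077×10^6 Pa = 736.3 psi
granodiorite: 2750 kg/m³ × 9.80665 m/s² × 27360 m = 7.379×10^8 Pa = 1.070×10^5 psi
rhyolite: 2431 kg/m³ × 9.80665 m/s² × 1360 m = 3.242×10^7 Pa = 4702 psi
serpentinite: 2637 kg/m³ × 9.80665 m/s² × 1820 m = 4.707×10^7 Pa = 6826 psi
Total = 1221 + 736.3 + 1.070×10^5 + 4702 + 6826 = 1.2050×10^5 psi

121000 psi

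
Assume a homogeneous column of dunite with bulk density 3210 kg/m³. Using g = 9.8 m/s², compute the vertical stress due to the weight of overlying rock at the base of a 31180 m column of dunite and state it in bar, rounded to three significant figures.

dunite: 3210 kg/m³ × 9.8 m/s² × 31180 m = 9.809×10^8 Pa = 9809 bar

9810 bar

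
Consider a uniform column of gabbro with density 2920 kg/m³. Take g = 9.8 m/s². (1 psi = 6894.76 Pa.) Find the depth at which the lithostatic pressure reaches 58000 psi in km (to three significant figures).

14.0 km

h = P/(ρg) = 58000 psi / (2920 kg/m³ × 9.8 m/s²) = 3.999×10^8 Pa / 28616 Pa/m = 13975 m
= 13.975 km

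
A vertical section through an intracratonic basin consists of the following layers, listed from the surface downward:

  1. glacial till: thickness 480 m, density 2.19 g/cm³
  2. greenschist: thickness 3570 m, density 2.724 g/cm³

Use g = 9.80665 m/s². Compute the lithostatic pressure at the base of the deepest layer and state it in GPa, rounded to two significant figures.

0.11 GPa

glacial till: 2190 kg/m³ × 9.80665 m/s² × 480 m = 1.031×10^7 Pa = 0.01031 GPa
greenschist: 2724 kg/m³ × 9.80665 m/s² × 3570 m = 9.537×10^7 Pa = 0.09537 GPa
Total = 0.01031 + 0.09537 = 0.10568 GPa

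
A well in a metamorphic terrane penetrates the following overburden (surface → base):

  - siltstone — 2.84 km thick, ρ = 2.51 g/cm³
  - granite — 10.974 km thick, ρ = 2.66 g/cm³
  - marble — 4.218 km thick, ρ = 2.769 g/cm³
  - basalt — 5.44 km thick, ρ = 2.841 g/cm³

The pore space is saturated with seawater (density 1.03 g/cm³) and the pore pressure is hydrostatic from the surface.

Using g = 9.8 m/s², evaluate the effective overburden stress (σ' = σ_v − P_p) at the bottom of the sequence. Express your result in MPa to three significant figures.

385 MPa

Overburden (lithostatic) stress σ_v:
siltstone: 2510 kg/m³ × 9.8 m/s² × 2840 m = 6.986×10^7 Pa = 69.86 MPa
granite: 2660 kg/m³ × 9.8 m/s² × 10974 m = 2.861×10^8 Pa = 286.1 MPa
marble: 2769 kg/m³ × 9.8 m/s² × 4218 m = 1.145×10^8 Pa = 114.5 MPa
basalt: 2841 kg/m³ × 9.8 m/s² × 5440 m = 1.515×10^8 Pa = 151.5 MPa
Total = 69.86 + 286.1 + 114.5 + 151.5 = 621.85 MPa
Pore pressure P_p = 1030 kg/m³ × 9.8 m/s² × 23472 m = 2.369×10^8 Pa = 236.9 MPa
Effective stress σ' = σ_v − P_p = 621.8 − 236.9 = 384.92 MPa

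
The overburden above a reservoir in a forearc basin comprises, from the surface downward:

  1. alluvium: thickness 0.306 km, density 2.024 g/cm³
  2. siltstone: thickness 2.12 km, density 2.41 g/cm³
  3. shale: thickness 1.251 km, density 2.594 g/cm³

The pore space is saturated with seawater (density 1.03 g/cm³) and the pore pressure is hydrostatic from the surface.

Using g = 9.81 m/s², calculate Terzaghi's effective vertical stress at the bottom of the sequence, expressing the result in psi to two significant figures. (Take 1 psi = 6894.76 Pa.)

Overburden (lithostatic) stress σ_v:
alluvium: 2024 kg/m³ × 9.81 m/s² × 306 m = 6.076×10^6 Pa = 6.076 MPa
siltstone: 2410 kg/m³ × 9.81 m/s² × 2120 m = 5.012×10^7 Pa = 50.12 MPa
shale: 2594 kg/m³ × 9.81 m/s² × 1251 m = 3.183×10^7 Pa = 31.83 MPa
Total = 6.076 + 50.12 + 31.83 = 88.031 MPa
Pore pressure P_p = 1030 kg/m³ × 9.81 m/s² × 3677 m = 3.715×10^7 Pa = 37.15 MPa
Effective stress σ' = σ_v − P_p = 88.03 − 37.15 = 50.878 MPa = 7379.2 psi

7400 psi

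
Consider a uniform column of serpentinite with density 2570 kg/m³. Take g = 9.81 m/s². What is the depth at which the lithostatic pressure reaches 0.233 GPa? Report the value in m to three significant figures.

h = P/(ρg) = 0.233 GPa / (2570 kg/m³ × 9.81 m/s²) = 2.330×10^8 Pa / 25212 Pa/m = 9241.7 m

9240 m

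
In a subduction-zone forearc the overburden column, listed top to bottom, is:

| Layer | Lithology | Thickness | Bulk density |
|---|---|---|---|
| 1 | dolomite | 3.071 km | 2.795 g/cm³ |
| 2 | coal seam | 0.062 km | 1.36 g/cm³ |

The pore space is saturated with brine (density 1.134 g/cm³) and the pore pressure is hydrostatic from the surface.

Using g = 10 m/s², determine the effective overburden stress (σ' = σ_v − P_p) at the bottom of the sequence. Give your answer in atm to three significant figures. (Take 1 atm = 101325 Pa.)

Overburden (lithostatic) stress σ_v:
dolomite: 2795 kg/m³ × 10 m/s² × 3071 m = 8.583×10^7 Pa = 85.83 MPa
coal seam: 1360 kg/m³ × 10 m/s² × 62 m = 8.432×10^5 Pa = 0.8432 MPa
Total = 85.83 + 0.8432 = 86.678 MPa
Pore pressure P_p = 1134 kg/m³ × 10 m/s² × 3133 m = 3.553×10^7 Pa = 35.53 MPa
Effective stress σ' = σ_v − P_p = 86.68 − 35.53 = 51.149 MPa = 504.81 atm

505 atm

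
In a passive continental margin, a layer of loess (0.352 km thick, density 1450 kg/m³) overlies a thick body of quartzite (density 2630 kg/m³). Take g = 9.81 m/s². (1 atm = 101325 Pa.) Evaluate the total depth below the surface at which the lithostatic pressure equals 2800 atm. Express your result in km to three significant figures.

Pressure at base of upper layers: 1450×9.81×352 = 5.007×10^6 Pa = 49.42 atm
Remaining pressure to be supplied by quartzite: 2.837×10^8 − 5.007×10^6 = 2.787×10^8 Pa
Additional depth in quartzite = 2.787×10^8 Pa / (2630 kg/m³ × 9.81 m/s²) = 10802 m
Total depth = 352 m + 10802 m = 11154 m
= 11.154 km

11.2 km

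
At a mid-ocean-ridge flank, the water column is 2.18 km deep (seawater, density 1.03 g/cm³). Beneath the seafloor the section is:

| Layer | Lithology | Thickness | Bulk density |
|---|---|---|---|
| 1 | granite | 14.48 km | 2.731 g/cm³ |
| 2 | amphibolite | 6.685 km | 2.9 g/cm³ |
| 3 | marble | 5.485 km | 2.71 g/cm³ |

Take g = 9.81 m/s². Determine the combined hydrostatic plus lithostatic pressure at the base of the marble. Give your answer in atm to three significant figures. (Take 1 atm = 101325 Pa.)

7360 atm

seawater: 1030 kg/m³ × 9.81 m/s² × 2180 m = 2.203×10^7 Pa = 217.4 atm
granite: 2731 kg/m³ × 9.81 m/s² × 14480 m = 3.879×10^8 Pa = 3829 atm
amphibolite: 2900 kg/m³ × 9.81 m/s² × 6685 m = 1.902×10^8 Pa = 1877 atm
marble: 2710 kg/m³ × 9.81 m/s² × 5485 m = 1.458×10^8 Pa = 1439 atm
Total = 217.4 + 3829 + 1877 + 1439 = 7362.1 atm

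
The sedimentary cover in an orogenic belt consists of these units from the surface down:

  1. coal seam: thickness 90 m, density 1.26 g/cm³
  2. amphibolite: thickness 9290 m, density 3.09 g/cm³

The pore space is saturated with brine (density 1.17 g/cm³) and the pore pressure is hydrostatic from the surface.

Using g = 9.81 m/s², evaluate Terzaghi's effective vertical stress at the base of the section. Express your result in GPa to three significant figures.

0.175 GPa

Overburden (lithostatic) stress σ_v:
coal seam: 1260 kg/m³ × 9.81 m/s² × 90 m = 1.112×10^6 Pa = 1.112 MPa
amphibolite: 3090 kg/m³ × 9.81 m/s² × 9290 m = 2.816×10^8 Pa = 281.6 MPa
Total = 1.112 + 281.6 = 282.72 MPa
Pore pressure P_p = 1170 kg/m³ × 9.81 m/s² × 9380 m = 1.077×10^8 Pa = 107.7 MPa
Effective stress σ' = σ_v − P_p = 282.7 − 107.7 = 175.06 MPa = 0.17506 GPa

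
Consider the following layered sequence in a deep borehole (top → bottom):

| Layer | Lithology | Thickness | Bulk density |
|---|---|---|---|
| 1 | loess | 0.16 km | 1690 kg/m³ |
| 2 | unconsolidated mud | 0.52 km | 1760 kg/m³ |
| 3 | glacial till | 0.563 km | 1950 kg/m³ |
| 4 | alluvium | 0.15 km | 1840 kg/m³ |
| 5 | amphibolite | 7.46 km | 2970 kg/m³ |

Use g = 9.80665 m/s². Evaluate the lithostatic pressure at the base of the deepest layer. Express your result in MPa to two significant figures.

240 MPa

loess: 1690 kg/m³ × 9.80665 m/s² × 160 m = 2.652×10^6 Pa = 2.652 MPa
unconsolidated mud: 1760 kg/m³ × 9.80665 m/s² × 520 m = 8.975×10^6 Pa = 8.975 MPa
glacial till: 1950 kg/m³ × 9.80665 m/s² × 563 m = 1.077×10^7 Pa = 10.77 MPa
alluvium: 1840 kg/m³ × 9.80665 m/s² × 150 m = 2.707×10^6 Pa = 2.707 MPa
amphibolite: 2970 kg/m³ × 9.80665 m/s² × 7460 m = 2.173×10^8 Pa = 217.3 MPa
Total = 2.652 + 8.975 + 10.77 + 2.707 + 217.3 = 242.38 MPa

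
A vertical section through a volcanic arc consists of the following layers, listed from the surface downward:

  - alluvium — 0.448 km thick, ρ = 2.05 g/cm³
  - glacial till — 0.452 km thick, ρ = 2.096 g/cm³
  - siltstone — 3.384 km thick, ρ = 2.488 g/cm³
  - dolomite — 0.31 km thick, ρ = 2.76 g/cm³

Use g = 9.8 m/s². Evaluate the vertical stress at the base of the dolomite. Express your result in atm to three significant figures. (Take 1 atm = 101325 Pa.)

1080 atm

alluvium: 2050 kg/m³ × 9.8 m/s² × 448 m = 9.000×10^6 Pa = 88.83 atm
glacial till: 2096 kg/m³ × 9.8 m/s² × 452 m = 9.284×10^6 Pa = 91.63 atm
siltstone: 2488 kg/m³ × 9.8 m/s² × 3384 m = 8.251×10^7 Pa = 814.3 atm
dolomite: 2760 kg/m³ × 9.8 m/s² × 310 m = 8.385×10^6 Pa = 82.75 atm
Total = 88.83 + 91.63 + 814.3 + 82.75 = 1077.5 atm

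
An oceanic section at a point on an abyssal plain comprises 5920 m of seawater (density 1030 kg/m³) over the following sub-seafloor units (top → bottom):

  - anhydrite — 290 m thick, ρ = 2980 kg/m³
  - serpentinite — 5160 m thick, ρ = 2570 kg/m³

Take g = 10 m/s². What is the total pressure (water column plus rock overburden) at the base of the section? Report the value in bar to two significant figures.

seawater: 1030 kg/m³ × 10 m/s² × 5920 m = 6.098×10^7 Pa = 609.8 bar
anhydrite: 2980 kg/m³ × 10 m/s² × 290 m = 8.642×10^6 Pa = 86.42 bar
serpentinite: 2570 kg/m³ × 10 m/s² × 5160 m = 1.326×10^8 Pa = 1326 bar
Total = 609.8 + 86.42 + 1326 = 2022.3 bar

2000 bar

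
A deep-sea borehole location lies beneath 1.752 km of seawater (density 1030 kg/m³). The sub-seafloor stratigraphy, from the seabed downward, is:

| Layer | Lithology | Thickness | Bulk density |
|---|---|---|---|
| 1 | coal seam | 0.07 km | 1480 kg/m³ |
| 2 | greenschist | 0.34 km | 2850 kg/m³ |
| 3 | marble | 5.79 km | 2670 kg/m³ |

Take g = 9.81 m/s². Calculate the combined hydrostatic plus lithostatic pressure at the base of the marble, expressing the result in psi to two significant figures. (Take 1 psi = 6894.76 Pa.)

seawater: 1030 kg/m³ × 9.81 m/s² × 1752 m = 1.770×10^7 Pa = 2568 psi
coal seam: 1480 kg/m³ × 9.81 m/s² × 70 m = 1.016×10^6 Pa = 147.4 psi
greenschist: 2850 kg/m³ × 9.81 m/s² × 340 m = 9.506×10^6 Pa = 1379 psi
marble: 2670 kg/m³ × 9.81 m/s² × 5790 m = 1.517×10^8 Pa = 21996 psi
Total = 2568 + 147.4 + 1379 + 21996 = 26089 psi

26000 psi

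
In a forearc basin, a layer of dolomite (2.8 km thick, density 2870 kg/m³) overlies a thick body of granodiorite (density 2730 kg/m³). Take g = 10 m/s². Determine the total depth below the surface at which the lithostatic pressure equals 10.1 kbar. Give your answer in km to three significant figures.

Pressure at base of upper layers: 2870×10×2800 = 8.036×10^7 Pa = 0.8036 kbar
Remaining pressure to be supplied by granodiorite: 1.010×10^9 − 8.036×10^7 = 9.296×10^8 Pa
Additional depth in granodiorite = 9.296×10^8 Pa / (2730 kg/m³ × 10 m/s²) = 34053 m
Total depth = 2800 m + 34053 m = 36853 m
= 36.853 km

36.9 km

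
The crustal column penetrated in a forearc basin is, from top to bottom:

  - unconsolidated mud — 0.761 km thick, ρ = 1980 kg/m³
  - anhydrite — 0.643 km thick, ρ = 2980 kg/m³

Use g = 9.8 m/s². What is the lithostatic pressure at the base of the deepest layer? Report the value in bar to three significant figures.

335 bar

unconsolidated mud: 1980 kg/m³ × 9.8 m/s² × 761 m = 1.477×10^7 Pa = 147.7 bar
anhydrite: 2980 kg/m³ × 9.8 m/s² × 643 m = 1.878×10^7 Pa = 187.8 bar
Total = 147.7 + 187.8 = 335.45 bar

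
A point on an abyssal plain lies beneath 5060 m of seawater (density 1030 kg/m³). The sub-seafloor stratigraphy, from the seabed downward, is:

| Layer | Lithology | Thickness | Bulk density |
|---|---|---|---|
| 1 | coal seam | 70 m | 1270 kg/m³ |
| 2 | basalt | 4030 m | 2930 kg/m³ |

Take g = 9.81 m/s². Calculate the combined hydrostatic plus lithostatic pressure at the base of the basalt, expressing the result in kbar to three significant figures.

1.68 kbar

seawater: 1030 kg/m³ × 9.81 m/s² × 5060 m = 5.113×10^7 Pa = 0.5113 kbar
coal seam: 1270 kg/m³ × 9.81 m/s² × 70 m = 8.721×10^5 Pa = 8.721×10^-3 kbar
basalt: 2930 kg/m³ × 9.81 m/s² × 4030 m = 1.158×10^8 Pa = 1.158 kbar
Total = 0.5113 + 8.721×10^-3 + 1.158 = 1.6784 kbar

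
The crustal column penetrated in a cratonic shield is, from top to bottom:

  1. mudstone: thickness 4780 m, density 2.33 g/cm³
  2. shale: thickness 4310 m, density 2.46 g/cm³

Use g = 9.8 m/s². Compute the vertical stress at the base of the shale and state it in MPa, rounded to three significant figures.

mudstone: 2330 kg/m³ × 9.8 m/s² × 4780 m = 1.091×10^8 Pa = 109.1 MPa
shale: 2460 kg/m³ × 9.8 m/s² × 4310 m = 1.039×10^8 Pa = 103.9 MPa
Total = 109.1 + 103.9 = 213.05 MPa

213 MPa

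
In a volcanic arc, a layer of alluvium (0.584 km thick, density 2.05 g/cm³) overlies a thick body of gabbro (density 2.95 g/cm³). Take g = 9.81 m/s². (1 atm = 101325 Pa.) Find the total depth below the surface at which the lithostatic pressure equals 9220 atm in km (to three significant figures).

Pressure at base of upper layers: 2050×9.81×584 = 1.174×10^7 Pa = 115.9 atm
Remaining pressure to be supplied by gabbro: 9.342×10^8 − 1.174×10^7 = 9.225×10^8 Pa
Additional depth in gabbro = 9.225×10^8 Pa / (2950 kg/m³ × 9.81 m/s²) = 31876 m
Total depth = 584 m + 31876 m = 32460 m
= 32.460 km

32.5 km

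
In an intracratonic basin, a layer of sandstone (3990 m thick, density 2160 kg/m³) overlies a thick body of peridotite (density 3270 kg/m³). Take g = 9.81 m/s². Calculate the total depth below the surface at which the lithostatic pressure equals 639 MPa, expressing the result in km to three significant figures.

Pressure at base of upper layers: 2160×9.81×3990 = 8.455×10^7 Pa = 84.55 MPa
Remaining pressure to be supplied by peridotite: 6.390×10^8 − 8.455×10^7 = 5.545×10^8 Pa
Additional depth in peridotite = 5.545×10^8 Pa / (3270 kg/m³ × 9.81 m/s²) = 17284 m
Total depth = 3990 m + 17284 m = 21274 m
= 21.274 km

21.3 km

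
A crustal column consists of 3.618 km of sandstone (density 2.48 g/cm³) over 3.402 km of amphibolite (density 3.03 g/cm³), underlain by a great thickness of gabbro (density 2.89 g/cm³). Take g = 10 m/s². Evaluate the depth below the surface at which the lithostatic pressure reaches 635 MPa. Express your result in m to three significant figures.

22300 m

Pressure at base of upper layers: 2480×10×3618 + 3030×10×3402 = 1.928×10^8 Pa = 192.8 MPa
Remaining pressure to be supplied by gabbro: 6.350×10^8 − 1.928×10^8 = 4.422×10^8 Pa
Additional depth in gabbro = 4.422×10^8 Pa / (2890 kg/m³ × 10 m/s²) = 15301 m
Total depth = 7020 m + 15301 m = 22321 m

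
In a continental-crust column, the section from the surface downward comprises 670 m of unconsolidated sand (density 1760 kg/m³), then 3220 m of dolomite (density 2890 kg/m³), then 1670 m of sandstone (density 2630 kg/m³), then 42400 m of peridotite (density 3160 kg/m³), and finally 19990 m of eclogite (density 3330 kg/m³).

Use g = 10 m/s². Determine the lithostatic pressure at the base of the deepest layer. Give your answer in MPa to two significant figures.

unconsolidated sand: 1760 kg/m³ × 10 m/s² × 670 m = 1.179×10^7 Pa = 11.79 MPa
dolomite: 2890 kg/m³ × 10 m/s² × 3220 m = 9.306×10^7 Pa = 93.06 MPa
sandstone: 2630 kg/m³ × 10 m/s² × 1670 m = 4.392×10^7 Pa = 43.92 MPa
peridotite: 3160 kg/m³ × 10 m/s² × 42400 m = 1.340×10^9 Pa = 1340 MPa
eclogite: 3330 kg/m³ × 10 m/s² × 19990 m = 6.657×10^8 Pa = 665.7 MPa
Total = 11.79 + 93.06 + 43.92 + 1340 + 665.7 = 2154.3 MPa

2200 MPa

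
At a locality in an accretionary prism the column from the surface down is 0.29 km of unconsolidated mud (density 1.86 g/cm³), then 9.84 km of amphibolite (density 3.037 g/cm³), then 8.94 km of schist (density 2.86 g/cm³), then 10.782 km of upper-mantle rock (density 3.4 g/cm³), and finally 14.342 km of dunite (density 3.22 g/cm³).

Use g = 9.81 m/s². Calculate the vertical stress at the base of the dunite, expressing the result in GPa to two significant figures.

1.4 GPa

unconsolidated mud: 1860 kg/m³ × 9.81 m/s² × 290 m = 5.292×10^6 Pa = 5.292×10^-3 GPa
amphibolite: 3037 kg/m³ × 9.81 m/s² × 9840 m = 2.932×10^8 Pa = 0.2932 GPa
schist: 2860 kg/m³ × 9.81 m/s² × 8940 m = 2.508×10^8 Pa = 0.2508 GPa
upper-mantle rock: 3400 kg/m³ × 9.81 m/s² × 10782 m = 3.596×10^8 Pa = 0.3596 GPa
dunite: 3220 kg/m³ × 9.81 m/s² × 14342 m = 4.530×10^8 Pa = 0.4530 GPa
Total = 5.292×10^-3 + 0.2932 + 0.2508 + 0.3596 + 0.4530 = 1.3619 GPa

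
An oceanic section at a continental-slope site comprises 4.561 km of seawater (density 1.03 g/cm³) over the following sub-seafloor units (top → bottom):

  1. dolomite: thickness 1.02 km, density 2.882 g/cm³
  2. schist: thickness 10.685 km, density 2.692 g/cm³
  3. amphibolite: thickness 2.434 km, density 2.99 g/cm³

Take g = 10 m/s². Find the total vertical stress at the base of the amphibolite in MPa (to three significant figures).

seawater: 1030 kg/m³ × 10 m/s² × 4561 m = 4.698×10^7 Pa = 46.98 MPa
dolomite: 2882 kg/m³ × 10 m/s² × 1020 m = 2.940×10^7 Pa = 29.40 MPa
schist: 2692 kg/m³ × 10 m/s² × 10685 m = 2.876×10^8 Pa = 287.6 MPa
amphibolite: 2990 kg/m³ × 10 m/s² × 2434 m = 7.278×10^7 Pa = 72.78 MPa
Total = 46.98 + 29.40 + 287.6 + 72.78 = 436.79 MPa

437 MPa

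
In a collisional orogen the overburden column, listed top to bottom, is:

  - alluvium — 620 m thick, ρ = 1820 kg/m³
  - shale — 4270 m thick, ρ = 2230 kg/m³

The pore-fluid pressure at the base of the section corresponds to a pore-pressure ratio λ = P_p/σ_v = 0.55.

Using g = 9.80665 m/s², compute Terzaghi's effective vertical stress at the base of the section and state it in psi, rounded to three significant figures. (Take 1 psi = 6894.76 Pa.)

Overburden (lithostatic) stress σ_v:
alluvium: 1820 kg/m³ × 9.80665 m/s² × 620 m = 1.107×10^7 Pa = 11.07 MPa
shale: 2230 kg/m³ × 9.80665 m/s² × 4270 m = 9.338×10^7 Pa = 93.38 MPa
Total = 11.07 + 93.38 = 104.45 MPa
Pore pressure P_p = λ·σ_v = 0.55 × 104.4 MPa = 57.45 MPa
Effective stress σ' = σ_v − P_p = 104.4 − 57.45 = 47.001 MPa = 6816.9 psi

6820 psi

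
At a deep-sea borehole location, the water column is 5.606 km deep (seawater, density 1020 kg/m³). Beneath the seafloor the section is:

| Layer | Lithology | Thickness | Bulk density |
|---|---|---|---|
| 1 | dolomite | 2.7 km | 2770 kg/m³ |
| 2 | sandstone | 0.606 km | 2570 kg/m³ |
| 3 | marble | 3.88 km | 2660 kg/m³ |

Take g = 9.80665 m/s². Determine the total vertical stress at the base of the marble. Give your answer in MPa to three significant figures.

seawater: 1020 kg/m³ × 9.80665 m/s² × 5606 m = 5.608×10^7 Pa = 56.08 MPa
dolomite: 2770 kg/m³ × 9.80665 m/s² × 2700 m = 7.334×10^7 Pa = 73.34 MPa
sandstone: 2570 kg/m³ × 9.80665 m/s² × 606 m = 1.527×10^7 Pa = 15.27 MPa
marble: 2660 kg/m³ × 9.80665 m/s² × 3880 m = 1.012×10^8 Pa = 101.2 MPa
Total = 56.08 + 73.34 + 15.27 + 101.2 = 245.91 MPa

246 MPa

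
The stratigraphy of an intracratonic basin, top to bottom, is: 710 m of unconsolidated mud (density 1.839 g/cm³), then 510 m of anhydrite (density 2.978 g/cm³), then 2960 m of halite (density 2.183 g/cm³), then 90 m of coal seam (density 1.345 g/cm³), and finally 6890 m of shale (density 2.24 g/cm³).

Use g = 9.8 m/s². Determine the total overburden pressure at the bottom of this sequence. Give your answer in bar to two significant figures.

2400 bar

unconsolidated mud: 1839 kg/m³ × 9.8 m/s² × 710 m = 1.280×10^7 Pa = 128.0 bar
anhydrite: 2978 kg/m³ × 9.8 m/s² × 510 m = 1.488×10^7 Pa = 148.8 bar
halite: 2183 kg/m³ × 9.8 m/s² × 2960 m = 6.332×10^7 Pa = 633.2 bar
coal seam: 1345 kg/m³ × 9.8 m/s² × 90 m = 1.186×10^6 Pa = 11.86 bar
shale: 2240 kg/m³ × 9.8 m/s² × 6890 m = 1.512×10^8 Pa = 1512 bar
Total = 128.0 + 148.8 + 633.2 + 11.86 + 1512 = 2434.4 bar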